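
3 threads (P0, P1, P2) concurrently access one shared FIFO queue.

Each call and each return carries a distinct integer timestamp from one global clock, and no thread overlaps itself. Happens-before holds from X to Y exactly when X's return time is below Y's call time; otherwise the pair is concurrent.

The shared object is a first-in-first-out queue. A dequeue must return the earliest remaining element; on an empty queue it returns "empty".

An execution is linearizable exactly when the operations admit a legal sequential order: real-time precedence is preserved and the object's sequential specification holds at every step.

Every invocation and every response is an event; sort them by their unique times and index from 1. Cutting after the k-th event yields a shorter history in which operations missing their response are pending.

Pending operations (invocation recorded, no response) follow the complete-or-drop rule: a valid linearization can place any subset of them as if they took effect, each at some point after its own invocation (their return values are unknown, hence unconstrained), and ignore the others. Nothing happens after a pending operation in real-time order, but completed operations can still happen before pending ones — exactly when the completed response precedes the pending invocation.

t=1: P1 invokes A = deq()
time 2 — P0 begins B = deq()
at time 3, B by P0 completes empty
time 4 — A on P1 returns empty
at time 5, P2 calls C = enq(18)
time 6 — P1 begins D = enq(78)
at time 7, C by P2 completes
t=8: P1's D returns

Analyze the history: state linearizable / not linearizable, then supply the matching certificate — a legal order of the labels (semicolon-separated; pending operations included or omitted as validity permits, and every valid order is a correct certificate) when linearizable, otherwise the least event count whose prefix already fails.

linearizable — witness: A; B; C; D

after step 1 (A deq() → empty): queue <>
after step 2 (B deq() → empty): queue <>
after step 3 (C enq(18)): queue <18>
after step 4 (D enq(78)): queue <18,78>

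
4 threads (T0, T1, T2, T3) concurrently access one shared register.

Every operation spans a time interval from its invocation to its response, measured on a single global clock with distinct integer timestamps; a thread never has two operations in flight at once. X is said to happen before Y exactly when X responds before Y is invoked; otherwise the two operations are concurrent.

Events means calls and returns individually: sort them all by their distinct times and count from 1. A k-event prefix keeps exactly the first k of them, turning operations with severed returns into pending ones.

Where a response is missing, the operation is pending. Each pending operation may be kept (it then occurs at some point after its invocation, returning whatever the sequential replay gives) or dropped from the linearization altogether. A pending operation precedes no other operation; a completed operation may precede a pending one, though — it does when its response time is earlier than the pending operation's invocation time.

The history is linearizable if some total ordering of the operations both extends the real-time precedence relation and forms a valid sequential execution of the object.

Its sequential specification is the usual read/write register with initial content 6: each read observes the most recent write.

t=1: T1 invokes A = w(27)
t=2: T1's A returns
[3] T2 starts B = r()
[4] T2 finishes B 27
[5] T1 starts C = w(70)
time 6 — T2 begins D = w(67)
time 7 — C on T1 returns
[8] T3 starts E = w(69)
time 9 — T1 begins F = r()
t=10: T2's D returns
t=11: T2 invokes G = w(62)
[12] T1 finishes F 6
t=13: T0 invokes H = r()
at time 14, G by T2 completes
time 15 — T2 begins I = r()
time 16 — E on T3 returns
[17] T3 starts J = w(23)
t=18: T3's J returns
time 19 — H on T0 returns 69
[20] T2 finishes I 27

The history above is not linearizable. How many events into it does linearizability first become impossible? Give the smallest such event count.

12

events 1..11 are linearizable; a witness order is A, B, C, D:
step 1: A w(27) — value 27
step 2: B r() → 27 — value 27
step 3: C w(70) — value 70
step 4: D w(67) — value 67
event 12 — F's response, time 12 — after it, nothing linearizes
every completion of the 2 pending operations (E, G) was checked; none linearizes
sample order A, B, C, D, F (pending dropped) stalls at step 5 — F r() → 6 has no legal effect
sample order A, B, C, F, D (pending dropped) stalls at step 4 — F r() → 6 has no legal effect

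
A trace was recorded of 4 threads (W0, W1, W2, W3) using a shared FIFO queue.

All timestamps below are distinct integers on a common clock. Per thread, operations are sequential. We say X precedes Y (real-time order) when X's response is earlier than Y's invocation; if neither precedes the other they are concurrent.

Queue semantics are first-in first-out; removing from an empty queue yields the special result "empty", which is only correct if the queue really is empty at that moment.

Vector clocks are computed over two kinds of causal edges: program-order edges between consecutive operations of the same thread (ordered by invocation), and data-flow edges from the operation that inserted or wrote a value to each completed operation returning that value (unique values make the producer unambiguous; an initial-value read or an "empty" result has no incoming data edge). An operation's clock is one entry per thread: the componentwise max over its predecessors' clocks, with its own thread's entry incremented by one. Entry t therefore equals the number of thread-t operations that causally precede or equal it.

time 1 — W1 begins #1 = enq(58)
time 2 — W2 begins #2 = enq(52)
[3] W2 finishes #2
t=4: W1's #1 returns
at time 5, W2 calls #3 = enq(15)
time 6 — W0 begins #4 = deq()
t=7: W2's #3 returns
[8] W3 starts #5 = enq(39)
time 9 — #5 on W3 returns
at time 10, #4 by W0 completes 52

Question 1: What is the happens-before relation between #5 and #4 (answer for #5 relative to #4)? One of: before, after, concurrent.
Answer: concurrent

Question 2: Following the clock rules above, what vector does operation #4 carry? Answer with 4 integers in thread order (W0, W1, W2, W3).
Answer: (1, 0, 1, 0)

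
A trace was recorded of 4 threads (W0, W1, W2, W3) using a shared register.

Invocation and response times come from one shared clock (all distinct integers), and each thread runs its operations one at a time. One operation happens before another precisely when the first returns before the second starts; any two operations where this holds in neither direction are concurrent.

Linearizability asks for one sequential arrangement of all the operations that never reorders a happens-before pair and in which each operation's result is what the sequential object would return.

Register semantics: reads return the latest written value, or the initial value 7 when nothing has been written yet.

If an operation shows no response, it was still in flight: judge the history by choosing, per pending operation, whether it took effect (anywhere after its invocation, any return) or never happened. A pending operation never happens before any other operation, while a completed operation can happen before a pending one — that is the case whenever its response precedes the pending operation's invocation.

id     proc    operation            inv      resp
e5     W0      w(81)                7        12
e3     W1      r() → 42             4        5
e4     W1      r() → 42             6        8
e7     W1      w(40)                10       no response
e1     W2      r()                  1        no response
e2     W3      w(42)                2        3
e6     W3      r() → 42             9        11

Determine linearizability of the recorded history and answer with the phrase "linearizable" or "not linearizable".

one valid linearization: e1, e2, e3, e4, e6, e5
after step 1 (e1 r() (pending, included)): value 7
after step 2 (e2 w(42)): value 42
after step 3 (e3 r() → 42): value 42
after step 4 (e4 r() → 42): value 42
after step 5 (e6 r() → 42): value 42
after step 6 (e5 w(81)): value 81

linearizable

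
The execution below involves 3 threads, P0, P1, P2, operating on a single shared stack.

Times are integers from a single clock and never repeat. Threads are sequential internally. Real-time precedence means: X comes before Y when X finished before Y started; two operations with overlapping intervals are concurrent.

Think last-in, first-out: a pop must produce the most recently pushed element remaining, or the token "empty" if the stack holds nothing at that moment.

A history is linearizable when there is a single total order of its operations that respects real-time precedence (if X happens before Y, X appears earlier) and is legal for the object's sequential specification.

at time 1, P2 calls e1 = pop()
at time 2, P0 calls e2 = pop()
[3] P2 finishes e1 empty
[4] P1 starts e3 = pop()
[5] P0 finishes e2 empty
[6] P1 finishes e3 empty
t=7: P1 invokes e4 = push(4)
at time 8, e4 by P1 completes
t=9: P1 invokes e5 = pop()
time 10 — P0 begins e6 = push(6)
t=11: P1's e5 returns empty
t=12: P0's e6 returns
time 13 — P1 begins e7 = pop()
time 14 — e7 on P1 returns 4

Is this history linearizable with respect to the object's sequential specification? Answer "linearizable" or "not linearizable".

not linearizable

cut after 10 events: linearizable; cut after 11 events (e5 responds, time 11): not linearizable
no legal order exists: 3 real-time-consistent candidates over 5 completed stack operations, all rejected
no completion choice of the 1 pending operation (e6) rescues it — every subset was tried
e.g. e1, e2, e3, e4, e5 (pending dropped): illegal at step 5, since e5 pop() → empty cannot apply there
e.g. e1, e3, e2, e4, e5 (pending dropped): illegal at step 5, since e5 pop() → empty cannot apply there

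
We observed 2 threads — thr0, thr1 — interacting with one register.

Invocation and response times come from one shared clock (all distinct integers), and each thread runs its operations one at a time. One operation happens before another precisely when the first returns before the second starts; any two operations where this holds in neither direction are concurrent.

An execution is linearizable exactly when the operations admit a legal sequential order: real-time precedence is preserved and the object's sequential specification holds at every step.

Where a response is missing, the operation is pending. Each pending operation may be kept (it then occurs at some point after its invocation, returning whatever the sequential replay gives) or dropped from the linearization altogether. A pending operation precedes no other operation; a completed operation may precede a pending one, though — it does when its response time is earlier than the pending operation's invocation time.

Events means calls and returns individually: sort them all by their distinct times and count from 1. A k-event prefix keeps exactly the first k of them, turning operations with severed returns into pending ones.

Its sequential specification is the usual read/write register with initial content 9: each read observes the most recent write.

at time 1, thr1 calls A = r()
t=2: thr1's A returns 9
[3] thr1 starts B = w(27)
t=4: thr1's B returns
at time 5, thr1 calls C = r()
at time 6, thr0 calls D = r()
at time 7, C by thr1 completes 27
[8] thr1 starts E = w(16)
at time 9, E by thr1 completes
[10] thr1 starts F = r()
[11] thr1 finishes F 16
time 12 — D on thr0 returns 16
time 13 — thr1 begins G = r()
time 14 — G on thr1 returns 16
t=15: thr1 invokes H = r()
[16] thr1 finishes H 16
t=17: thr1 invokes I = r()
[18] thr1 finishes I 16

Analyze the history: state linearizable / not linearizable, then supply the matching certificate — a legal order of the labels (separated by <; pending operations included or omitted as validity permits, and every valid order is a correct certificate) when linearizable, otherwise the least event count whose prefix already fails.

linearizable — witness: A < B < C < E < D < F < G < H < I

step 1: A r() → 9 — value 9
step 2: B w(27) — value 27
step 3: C r() → 27 — value 27
step 4: E w(16) — value 16
step 5: D r() → 16 — value 16
step 6: F r() → 16 — value 16
step 7: G r() → 16 — value 16
step 8: H r() → 16 — value 16
step 9: I r() → 16 — value 16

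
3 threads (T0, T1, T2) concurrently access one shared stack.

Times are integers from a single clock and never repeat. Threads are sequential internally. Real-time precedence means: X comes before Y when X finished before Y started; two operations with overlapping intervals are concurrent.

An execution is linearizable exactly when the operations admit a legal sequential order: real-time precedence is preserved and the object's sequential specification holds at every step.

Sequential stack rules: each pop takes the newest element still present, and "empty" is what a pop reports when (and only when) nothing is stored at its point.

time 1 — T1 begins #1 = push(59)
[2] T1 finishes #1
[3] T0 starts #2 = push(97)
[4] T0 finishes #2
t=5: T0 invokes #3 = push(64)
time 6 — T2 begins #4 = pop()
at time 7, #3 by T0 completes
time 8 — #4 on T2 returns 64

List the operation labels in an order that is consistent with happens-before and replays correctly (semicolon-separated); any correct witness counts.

#1; #2; #3; #4

after step 1 (#1 push(59)): stack <59>
after step 2 (#2 push(97)): stack <59,97>
after step 3 (#3 push(64)): stack <59,97,64>
after step 4 (#4 pop() → 64): stack <59,97>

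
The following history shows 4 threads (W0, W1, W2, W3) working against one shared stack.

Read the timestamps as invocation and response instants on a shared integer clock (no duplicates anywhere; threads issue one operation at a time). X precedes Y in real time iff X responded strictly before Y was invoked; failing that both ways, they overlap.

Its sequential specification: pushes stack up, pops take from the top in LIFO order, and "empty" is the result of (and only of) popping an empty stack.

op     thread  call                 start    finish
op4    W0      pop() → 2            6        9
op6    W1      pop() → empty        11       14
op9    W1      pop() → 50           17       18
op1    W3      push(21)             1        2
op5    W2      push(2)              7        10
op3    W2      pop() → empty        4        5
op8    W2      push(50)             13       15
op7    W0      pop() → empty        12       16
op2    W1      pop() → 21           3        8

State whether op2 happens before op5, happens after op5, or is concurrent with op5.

concurrent

op2 spans [3,8], op5 spans [7,10]
the intervals overlap in both directions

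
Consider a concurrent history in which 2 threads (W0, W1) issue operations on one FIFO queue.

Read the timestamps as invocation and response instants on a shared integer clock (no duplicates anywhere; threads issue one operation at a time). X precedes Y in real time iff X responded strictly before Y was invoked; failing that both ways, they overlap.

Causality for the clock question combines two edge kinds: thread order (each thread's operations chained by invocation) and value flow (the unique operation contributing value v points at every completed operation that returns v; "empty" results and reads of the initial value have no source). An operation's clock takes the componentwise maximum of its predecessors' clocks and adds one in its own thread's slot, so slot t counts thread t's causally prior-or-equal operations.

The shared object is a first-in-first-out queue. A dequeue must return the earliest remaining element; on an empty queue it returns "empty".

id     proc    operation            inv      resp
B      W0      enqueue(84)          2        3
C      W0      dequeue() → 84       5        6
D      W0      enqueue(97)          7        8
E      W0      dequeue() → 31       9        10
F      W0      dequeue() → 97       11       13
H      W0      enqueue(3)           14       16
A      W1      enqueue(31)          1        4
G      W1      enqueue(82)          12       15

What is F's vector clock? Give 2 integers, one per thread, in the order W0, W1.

(5, 1)

invoked at 1, A has no predecessors; its own W1 bump gives (0, 1)
invoked at 2, B has no predecessors; its own W0 bump gives (1, 0)
from VC(A)=(0, 1), G (invoked 12) maxes components and bumps W1 → (0, 2)
from VC(B)=(1, 0), C (invoked 5) maxes components and bumps W0 → (2, 0)
from VC(C)=(2, 0), D (invoked 7) maxes components and bumps W0 → (3, 0)
from VC(A)=(0, 1), VC(D)=(3, 0), E (invoked 9) maxes components and bumps W0 → (4, 1)
from VC(D)=(3, 0), VC(E)=(4, 1), F (invoked 11) maxes components and bumps W0 → (5, 1)
from VC(F)=(5, 1), H (invoked 14) maxes components and bumps W0 → (6, 1)
target: VC(F) = (5, 1)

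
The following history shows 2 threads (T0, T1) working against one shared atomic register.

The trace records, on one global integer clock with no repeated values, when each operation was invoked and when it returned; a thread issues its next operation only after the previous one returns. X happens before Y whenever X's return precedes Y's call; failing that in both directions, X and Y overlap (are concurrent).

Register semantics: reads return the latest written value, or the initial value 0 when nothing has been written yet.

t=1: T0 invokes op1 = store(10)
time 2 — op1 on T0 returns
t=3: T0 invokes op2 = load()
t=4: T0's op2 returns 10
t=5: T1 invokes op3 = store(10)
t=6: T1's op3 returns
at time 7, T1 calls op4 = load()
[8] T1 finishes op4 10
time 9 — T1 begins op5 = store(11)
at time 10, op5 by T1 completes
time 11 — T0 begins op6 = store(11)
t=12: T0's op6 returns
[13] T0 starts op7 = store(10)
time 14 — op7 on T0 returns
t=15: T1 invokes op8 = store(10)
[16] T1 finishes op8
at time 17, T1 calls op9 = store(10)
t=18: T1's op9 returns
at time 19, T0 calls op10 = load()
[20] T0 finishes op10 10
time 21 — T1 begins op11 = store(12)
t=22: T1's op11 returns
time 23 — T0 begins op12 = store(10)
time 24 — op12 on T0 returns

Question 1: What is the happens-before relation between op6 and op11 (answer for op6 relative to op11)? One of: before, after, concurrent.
before

op6 spans [11,12], op11 spans [21,22]
resp(op6)=12 < inv(op11)=21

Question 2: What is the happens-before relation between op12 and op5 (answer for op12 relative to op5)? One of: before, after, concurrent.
after

op12 spans [23,24], op5 spans [9,10]
resp(op5)=10 < inv(op12)=23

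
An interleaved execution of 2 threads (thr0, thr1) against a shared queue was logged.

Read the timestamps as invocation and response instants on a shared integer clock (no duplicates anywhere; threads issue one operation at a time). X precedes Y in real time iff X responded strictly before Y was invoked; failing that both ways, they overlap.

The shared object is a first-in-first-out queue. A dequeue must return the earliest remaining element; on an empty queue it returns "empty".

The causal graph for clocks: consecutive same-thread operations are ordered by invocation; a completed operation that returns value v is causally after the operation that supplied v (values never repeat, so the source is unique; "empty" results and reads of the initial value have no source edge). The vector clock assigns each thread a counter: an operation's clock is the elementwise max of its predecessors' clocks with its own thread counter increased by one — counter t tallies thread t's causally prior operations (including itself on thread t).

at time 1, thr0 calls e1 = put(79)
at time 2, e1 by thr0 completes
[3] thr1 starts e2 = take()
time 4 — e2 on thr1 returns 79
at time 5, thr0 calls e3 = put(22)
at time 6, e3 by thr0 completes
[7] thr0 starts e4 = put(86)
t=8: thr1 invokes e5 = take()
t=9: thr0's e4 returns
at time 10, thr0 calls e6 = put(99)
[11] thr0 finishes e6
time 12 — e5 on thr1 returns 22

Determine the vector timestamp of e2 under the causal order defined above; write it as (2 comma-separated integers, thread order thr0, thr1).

(1, 1)

VC(e1, invoked at 1): no causal predecessors; +1 on thr0 → (1, 0)
e2 (invocation 3): componentwise max over VC(e1)=(1, 0), +1 at thr1, giving (1, 1)
e3 (invocation 5): componentwise max over VC(e1)=(1, 0), +1 at thr0, giving (2, 0)
e4 (invocation 7): componentwise max over VC(e3)=(2, 0), +1 at thr0, giving (3, 0)
e5 (invocation 8): componentwise max over VC(e2)=(1, 1), VC(e3)=(2, 0), +1 at thr1, giving (2, 2)
e6 (invocation 10): componentwise max over VC(e4)=(3, 0), +1 at thr0, giving (4, 0)
target: VC(e2) = (1, 1)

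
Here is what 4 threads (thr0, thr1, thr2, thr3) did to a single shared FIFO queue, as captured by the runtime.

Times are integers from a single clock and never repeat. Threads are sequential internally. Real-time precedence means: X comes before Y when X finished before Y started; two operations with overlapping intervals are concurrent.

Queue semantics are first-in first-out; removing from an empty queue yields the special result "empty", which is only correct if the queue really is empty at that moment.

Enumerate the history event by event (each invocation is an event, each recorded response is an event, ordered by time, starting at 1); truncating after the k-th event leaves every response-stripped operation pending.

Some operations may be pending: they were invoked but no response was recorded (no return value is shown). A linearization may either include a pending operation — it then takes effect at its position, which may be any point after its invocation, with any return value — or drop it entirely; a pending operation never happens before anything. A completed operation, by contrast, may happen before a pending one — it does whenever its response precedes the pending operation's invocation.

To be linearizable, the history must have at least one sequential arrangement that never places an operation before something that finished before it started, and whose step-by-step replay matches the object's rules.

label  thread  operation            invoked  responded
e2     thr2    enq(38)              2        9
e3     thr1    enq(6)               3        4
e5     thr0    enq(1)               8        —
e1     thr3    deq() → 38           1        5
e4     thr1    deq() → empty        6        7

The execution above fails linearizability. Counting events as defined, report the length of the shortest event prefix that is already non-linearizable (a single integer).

one valid order for events 1..6 is e2, e1, e3:
1. e2 enq(38) (pending, included), leaving queue <38>
2. e1 deq() → 38, leaving queue <>
3. e3 enq(6), leaving queue <6>
once event 7 joins (e4's response, time 7), exhaustive search finds no witness
include/drop combinations of the 1 pending operation (e2) were all tried; none helps
take e1, e3, e4 (pending dropped): step 1 already fails, because e1 deq() → 38 cannot occur there
take e3, e1, e4 (pending dropped): step 2 already fails, because e1 deq() → 38 cannot occur there

7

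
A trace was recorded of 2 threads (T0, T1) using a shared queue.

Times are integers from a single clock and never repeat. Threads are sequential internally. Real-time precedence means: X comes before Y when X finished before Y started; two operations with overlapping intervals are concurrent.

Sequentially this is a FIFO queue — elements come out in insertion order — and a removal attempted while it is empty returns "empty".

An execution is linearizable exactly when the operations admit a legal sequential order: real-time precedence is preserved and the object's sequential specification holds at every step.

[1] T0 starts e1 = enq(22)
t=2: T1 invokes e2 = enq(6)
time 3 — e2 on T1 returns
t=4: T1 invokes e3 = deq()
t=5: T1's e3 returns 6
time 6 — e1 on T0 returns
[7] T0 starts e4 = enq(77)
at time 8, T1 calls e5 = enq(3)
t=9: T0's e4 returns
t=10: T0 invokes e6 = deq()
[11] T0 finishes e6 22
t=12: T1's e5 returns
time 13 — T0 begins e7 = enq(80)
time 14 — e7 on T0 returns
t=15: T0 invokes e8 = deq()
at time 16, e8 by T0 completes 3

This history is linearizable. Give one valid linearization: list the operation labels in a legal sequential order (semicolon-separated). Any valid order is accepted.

e2; e1; e3; e5; e4; e6; e7; e8

after step 1 (e2 enq(6)): queue <6>
after step 2 (e1 enq(22)): queue <6,22>
after step 3 (e3 deq() → 6): queue <22>
after step 4 (e5 enq(3)): queue <22,3>
after step 5 (e4 enq(77)): queue <22,3,77>
after step 6 (e6 deq() → 22): queue <3,77>
after step 7 (e7 enq(80)): queue <3,77,80>
after step 8 (e8 deq() → 3): queue <77,80>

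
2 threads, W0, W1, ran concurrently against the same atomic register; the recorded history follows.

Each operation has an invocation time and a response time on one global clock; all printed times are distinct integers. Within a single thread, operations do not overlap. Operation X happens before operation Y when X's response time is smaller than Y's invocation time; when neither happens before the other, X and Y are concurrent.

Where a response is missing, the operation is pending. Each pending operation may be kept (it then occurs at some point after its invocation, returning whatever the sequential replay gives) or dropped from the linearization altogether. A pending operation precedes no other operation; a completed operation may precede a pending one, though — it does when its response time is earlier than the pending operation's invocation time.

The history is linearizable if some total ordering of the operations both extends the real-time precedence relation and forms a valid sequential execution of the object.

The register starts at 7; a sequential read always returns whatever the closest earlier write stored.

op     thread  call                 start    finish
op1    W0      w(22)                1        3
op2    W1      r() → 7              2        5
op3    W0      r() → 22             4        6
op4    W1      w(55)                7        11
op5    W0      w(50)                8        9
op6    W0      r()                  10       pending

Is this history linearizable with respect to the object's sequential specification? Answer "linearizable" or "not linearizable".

linearizable

witness order: op2, op1, op3, op4, op5
1. op2 r() → 7, leaving value 7
2. op1 w(22), leaving value 22
3. op3 r() → 22, leaving value 22
4. op4 w(55), leaving value 55
5. op5 w(50), leaving value 50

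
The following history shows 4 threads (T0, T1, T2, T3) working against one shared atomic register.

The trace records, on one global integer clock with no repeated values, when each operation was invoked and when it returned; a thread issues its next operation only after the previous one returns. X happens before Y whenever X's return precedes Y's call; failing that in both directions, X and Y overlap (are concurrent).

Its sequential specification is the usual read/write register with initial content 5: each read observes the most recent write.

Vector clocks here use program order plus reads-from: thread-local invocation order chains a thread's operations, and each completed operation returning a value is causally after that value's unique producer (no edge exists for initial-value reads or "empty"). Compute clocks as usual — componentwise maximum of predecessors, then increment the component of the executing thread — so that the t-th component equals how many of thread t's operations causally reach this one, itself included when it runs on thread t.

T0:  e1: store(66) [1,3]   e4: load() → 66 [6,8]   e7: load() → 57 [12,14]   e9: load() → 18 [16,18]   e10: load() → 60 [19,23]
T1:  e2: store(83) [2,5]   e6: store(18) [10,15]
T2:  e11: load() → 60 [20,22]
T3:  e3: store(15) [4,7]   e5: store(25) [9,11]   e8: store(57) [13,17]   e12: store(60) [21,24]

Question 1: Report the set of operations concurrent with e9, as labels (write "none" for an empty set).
e9 runs from 16 to 18; window-overlapping ops are concurrent
e1 [1,3]: before
e2 [2,5]: before
e3 [4,7]: before
e4 [6,8]: before
e5 [9,11]: before
e6 [10,15]: before
e7 [12,14]: before
e8 [13,17]: concurrent
e10 [19,23]: after
e11 [20,22]: after
e12 [21,24]: after

e8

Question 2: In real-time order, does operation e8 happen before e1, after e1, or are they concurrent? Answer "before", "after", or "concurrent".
e8 spans [13,17], e1 spans [1,3]
resp(e1)=3 < inv(e8)=13

after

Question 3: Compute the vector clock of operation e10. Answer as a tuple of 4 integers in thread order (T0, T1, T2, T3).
e3 (invocation 4): nothing precedes it; T3's component alone gives (0, 0, 0, 1)
e2 (invocation 2): nothing precedes it; T1's component alone gives (0, 1, 0, 0)
e1 (invocation 1): nothing precedes it; T0's component alone gives (1, 0, 0, 0)
from VC(e3)=(0, 0, 0, 1), e5 (invoked 9) maxes components and bumps T3 → (0, 0, 0, 2)
from VC(e2)=(0, 1, 0, 0), e6 (invoked 10) maxes components and bumps T1 → (0, 2, 0, 0)
from VC(e1)=(1, 0, 0, 0), e4 (invoked 6) maxes components and bumps T0 → (2, 0, 0, 0)
from VC(e5)=(0, 0, 0, 2), e8 (invoked 13) maxes components and bumps T3 → (0, 0, 0, 3)
from VC(e8)=(0, 0, 0, 3), e12 (invoked 21) maxes components and bumps T3 → (0, 0, 0, 4)
from VC(e12)=(0, 0, 0, 4), e11 (invoked 20) maxes components and bumps T2 → (0, 0, 1, 4)
from VC(e4)=(2, 0, 0, 0), VC(e8)=(0, 0, 0, 3), e7 (invoked 12) maxes components and bumps T0 → (3, 0, 0, 3)
from VC(e6)=(0, 2, 0, 0), VC(e7)=(3, 0, 0, 3), e9 (invoked 16) maxes components and bumps T0 → (4, 2, 0, 3)
from VC(e9)=(4, 2, 0, 3), VC(e12)=(0, 0, 0, 4), e10 (invoked 19) maxes components and bumps T0 → (5, 2, 0, 4)
target: VC(e10) = (5, 2, 0, 4)

(5, 2, 0, 4)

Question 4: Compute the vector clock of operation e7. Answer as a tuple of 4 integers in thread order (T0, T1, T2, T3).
VC(e3, invoked at 4): no causal predecessors; +1 on T3 → (0, 0, 0, 1)
VC(e2, invoked at 2): no causal predecessors; +1 on T1 → (0, 1, 0, 0)
VC(e1, invoked at 1): no causal predecessors; +1 on T0 → (1, 0, 0, 0)
VC(e5, invoked at 9): max of VC(e3)=(0, 0, 0, 1), then +1 on thread T3 → (0, 0, 0, 2)
VC(e6, invoked at 10): max of VC(e2)=(0, 1, 0, 0), then +1 on thread T1 → (0, 2, 0, 0)
VC(e4, invoked at 6): max of VC(e1)=(1, 0, 0, 0), then +1 on thread T0 → (2, 0, 0, 0)
VC(e8, invoked at 13): max of VC(e5)=(0, 0, 0, 2), then +1 on thread T3 → (0, 0, 0, 3)
VC(e12, invoked at 21): max of VC(e8)=(0, 0, 0, 3), then +1 on thread T3 → (0, 0, 0, 4)
VC(e11, invoked at 20): max of VC(e12)=(0, 0, 0, 4), then +1 on thread T2 → (0, 0, 1, 4)
VC(e7, invoked at 12): max of VC(e4)=(2, 0, 0, 0), VC(e8)=(0, 0, 0, 3), then +1 on thread T0 → (3, 0, 0, 3)
VC(e9, invoked at 16): max of VC(e6)=(0, 2, 0, 0), VC(e7)=(3, 0, 0, 3), then +1 on thread T0 → (4, 2, 0, 3)
VC(e10, invoked at 19): max of VC(e9)=(4, 2, 0, 3), VC(e12)=(0, 0, 0, 4), then +1 on thread T0 → (5, 2, 0, 4)
target: VC(e7) = (3, 0, 0, 3)

(3, 0, 0, 3)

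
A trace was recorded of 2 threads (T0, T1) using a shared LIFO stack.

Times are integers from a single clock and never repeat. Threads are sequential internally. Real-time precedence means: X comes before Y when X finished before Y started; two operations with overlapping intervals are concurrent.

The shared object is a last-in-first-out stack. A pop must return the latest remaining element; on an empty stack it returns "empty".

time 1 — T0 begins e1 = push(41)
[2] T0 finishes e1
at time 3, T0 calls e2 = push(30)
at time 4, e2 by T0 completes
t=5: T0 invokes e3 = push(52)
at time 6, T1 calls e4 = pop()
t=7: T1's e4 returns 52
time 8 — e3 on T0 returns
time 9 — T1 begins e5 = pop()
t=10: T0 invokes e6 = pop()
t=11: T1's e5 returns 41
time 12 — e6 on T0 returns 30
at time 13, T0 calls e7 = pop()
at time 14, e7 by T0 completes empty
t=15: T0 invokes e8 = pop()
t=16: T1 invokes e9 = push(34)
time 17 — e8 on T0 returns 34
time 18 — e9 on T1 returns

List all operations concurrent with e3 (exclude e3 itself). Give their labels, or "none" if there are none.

e4

e3 spans [5,8]: anything still running between times 5 and 8 counts as concurrent
e1 [1,2]: before
e2 [3,4]: before
e4 [6,7]: concurrent
e5 [9,11]: after
e6 [10,12]: after
e7 [13,14]: after
e8 [15,17]: after
e9 [16,18]: after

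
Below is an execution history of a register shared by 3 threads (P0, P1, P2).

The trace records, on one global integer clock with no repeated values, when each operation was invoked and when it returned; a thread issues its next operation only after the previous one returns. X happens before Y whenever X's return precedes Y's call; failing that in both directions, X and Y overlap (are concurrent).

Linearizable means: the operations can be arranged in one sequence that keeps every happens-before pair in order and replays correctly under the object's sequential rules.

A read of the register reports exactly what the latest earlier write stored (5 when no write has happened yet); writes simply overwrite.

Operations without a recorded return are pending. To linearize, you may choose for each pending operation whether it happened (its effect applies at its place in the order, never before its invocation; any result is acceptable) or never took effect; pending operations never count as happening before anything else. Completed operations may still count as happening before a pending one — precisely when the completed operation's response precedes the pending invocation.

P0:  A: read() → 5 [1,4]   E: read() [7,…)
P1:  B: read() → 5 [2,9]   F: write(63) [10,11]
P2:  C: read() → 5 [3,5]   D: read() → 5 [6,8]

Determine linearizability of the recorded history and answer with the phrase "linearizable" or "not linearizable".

linearizable

one valid linearization: A, B, C, D, E, F
after step 1 (A read() → 5): value 5
after step 2 (B read() → 5): value 5
after step 3 (C read() → 5): value 5
after step 4 (D read() → 5): value 5
after step 5 (E read() (pending, included)): value 5
after step 6 (F write(63)): value 63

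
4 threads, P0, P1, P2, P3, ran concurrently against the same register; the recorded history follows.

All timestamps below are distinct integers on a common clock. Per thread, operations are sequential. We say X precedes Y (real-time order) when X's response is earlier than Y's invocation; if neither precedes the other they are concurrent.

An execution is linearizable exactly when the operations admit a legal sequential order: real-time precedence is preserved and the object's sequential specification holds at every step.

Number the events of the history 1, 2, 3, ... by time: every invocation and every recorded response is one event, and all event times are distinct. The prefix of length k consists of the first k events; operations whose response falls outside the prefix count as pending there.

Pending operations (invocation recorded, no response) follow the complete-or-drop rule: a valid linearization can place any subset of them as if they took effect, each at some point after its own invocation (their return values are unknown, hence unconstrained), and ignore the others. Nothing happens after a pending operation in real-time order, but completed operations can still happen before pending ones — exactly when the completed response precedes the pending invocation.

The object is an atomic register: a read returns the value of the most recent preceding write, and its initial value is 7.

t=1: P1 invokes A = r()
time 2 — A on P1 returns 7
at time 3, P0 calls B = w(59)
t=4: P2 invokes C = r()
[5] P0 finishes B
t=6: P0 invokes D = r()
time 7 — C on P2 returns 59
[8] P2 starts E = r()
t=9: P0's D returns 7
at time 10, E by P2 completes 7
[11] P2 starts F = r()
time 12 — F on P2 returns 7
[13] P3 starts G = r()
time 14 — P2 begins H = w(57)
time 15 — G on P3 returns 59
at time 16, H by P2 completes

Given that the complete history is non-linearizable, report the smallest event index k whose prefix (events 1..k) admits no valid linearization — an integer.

9

events 1..8 are still linearizable — one witness is A, B, C:
step 1: A r() → 7 — value 7
step 2: B w(59) — value 59
step 3: C r() → 59 — value 59
event 9 — D's response, time 9 — after it, nothing linearizes
including or dropping the 1 pending operation (E) in any combination fails
take A, B, C, D (pending dropped): step 4 already fails, because D r() → 7 cannot occur there
take A, B, D, C (pending dropped): step 3 already fails, because D r() → 7 cannot occur there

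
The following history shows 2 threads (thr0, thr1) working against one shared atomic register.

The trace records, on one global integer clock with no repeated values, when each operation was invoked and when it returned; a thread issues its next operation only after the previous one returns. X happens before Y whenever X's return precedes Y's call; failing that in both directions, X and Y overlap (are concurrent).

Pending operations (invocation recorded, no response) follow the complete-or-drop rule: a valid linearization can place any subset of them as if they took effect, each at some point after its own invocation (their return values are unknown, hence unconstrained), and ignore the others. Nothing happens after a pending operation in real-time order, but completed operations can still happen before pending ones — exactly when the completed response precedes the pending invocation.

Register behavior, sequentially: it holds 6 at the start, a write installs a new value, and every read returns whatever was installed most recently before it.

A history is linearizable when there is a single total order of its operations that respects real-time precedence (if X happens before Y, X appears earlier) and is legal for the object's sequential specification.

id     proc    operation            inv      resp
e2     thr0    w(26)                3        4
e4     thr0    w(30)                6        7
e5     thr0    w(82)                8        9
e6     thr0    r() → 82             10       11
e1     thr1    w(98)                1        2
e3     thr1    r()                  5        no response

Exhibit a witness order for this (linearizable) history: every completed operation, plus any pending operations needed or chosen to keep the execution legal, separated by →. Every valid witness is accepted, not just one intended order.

step 1: e1 w(98) — value 98
step 2: e2 w(26) — value 26
step 3: e3 r() (pending, included) — value 26
step 4: e4 w(30) — value 30
step 5: e5 w(82) — value 82
step 6: e6 r() → 82 — value 82

e1 → e2 → e3 → e4 → e5 → e6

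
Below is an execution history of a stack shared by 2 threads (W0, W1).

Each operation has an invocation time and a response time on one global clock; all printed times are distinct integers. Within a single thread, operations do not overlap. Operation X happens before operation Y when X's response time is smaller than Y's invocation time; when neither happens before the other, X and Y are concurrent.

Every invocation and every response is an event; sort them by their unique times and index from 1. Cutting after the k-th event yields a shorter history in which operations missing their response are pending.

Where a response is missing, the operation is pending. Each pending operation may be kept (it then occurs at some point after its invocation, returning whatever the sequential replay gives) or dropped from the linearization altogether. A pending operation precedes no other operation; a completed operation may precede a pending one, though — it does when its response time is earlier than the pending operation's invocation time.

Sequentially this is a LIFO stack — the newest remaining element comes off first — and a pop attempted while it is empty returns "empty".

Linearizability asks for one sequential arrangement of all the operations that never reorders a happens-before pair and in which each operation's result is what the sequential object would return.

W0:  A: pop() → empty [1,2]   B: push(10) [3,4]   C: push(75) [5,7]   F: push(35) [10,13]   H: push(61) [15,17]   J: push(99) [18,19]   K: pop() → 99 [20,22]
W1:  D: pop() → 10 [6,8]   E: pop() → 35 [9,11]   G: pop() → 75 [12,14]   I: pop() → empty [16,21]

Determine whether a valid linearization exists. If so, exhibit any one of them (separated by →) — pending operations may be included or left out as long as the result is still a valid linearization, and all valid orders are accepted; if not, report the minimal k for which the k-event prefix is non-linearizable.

linearizable — witness: A → B → D → C → F → E → G → I → H → J → K

after step 1 (A pop() → empty): stack <>
after step 2 (B push(10)): stack <10>
after step 3 (D pop() → 10): stack <>
after step 4 (C push(75)): stack <75>
after step 5 (F push(35)): stack <75,35>
after step 6 (E pop() → 35): stack <75>
after step 7 (G pop() → 75): stack <>
after step 8 (I pop() → empty): stack <>
after step 9 (H push(61)): stack <61>
after step 10 (J push(99)): stack <61,99>
after step 11 (K pop() → 99): stack <61>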